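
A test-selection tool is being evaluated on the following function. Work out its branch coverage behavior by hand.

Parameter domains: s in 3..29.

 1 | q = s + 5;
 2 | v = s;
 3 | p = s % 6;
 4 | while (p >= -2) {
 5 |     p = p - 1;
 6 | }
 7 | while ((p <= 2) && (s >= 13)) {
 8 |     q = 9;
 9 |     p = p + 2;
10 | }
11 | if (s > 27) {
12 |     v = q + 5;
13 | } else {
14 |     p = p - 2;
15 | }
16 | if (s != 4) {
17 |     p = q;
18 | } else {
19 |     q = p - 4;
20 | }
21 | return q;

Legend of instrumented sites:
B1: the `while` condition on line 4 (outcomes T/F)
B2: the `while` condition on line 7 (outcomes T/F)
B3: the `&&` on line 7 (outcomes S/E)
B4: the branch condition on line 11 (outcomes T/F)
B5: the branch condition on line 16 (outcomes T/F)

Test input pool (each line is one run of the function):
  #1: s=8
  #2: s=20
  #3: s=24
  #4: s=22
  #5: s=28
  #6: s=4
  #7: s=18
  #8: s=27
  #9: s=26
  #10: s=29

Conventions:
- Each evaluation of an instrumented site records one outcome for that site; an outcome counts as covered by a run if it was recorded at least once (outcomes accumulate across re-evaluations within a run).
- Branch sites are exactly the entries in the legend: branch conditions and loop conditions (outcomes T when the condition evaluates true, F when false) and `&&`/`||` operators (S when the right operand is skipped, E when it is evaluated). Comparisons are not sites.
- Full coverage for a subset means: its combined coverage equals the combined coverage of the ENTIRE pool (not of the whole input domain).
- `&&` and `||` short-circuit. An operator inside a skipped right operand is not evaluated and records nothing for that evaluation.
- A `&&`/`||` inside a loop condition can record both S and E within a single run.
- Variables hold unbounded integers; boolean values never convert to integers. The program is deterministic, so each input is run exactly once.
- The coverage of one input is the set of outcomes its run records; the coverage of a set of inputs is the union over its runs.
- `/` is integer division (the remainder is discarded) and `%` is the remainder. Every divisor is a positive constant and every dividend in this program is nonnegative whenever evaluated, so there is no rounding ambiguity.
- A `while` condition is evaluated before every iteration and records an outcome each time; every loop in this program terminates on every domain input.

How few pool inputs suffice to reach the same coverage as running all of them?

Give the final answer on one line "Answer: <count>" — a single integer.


test 1 (s=8) hits B1=T, B1=F, B2=F, B3=E, B4=F, B5=T
test 2 (s=20) hits B1=T, B1=F, B2=T, B2=F, B3=S, B3=E, B4=F, B5=T
test 3 (s=24) hits B1=T, B1=F, B2=T, B2=F, B3=S, B3=E, B4=F, B5=T
test 4 (s=22) hits B1=T, B1=F, B2=T, B2=F, B3=S, B3=E, B4=F, B5=T
test 5 (s=28) hits B1=T, B1=F, B2=T, B2=F, B3=S, B3=E, B4=T, B5=T
test 6 (s=4) hits B1=T, B1=F, B2=F, B3=E, B4=F, B5=F
test 7 (s=18) hits B1=T, B1=F, B2=T, B2=F, B3=S, B3=E, B4=F, B5=T
test 8 (s=27) hits B1=T, B1=F, B2=T, B2=F, B3=S, B3=E, B4=F, B5=T
test 9 (s=26) hits B1=T, B1=F, B2=T, B2=F, B3=S, B3=E, B4=F, B5=T
test 10 (s=29) hits B1=T, B1=F, B2=T, B2=F, B3=S, B3=E, B4=T, B5=T
the full pool covers 10 outcomes: B1=T, B1=F, B2=T, B2=F, B3=S, B3=E, B4=T, B4=F, B5=T, B5=F
every size-1 subset falls short of the 10 outcomes (best: 8/10)
size 2: inputs {5, 6} cover all 10 outcomes, and no lexicographically smaller subset of this size does
Answer: 2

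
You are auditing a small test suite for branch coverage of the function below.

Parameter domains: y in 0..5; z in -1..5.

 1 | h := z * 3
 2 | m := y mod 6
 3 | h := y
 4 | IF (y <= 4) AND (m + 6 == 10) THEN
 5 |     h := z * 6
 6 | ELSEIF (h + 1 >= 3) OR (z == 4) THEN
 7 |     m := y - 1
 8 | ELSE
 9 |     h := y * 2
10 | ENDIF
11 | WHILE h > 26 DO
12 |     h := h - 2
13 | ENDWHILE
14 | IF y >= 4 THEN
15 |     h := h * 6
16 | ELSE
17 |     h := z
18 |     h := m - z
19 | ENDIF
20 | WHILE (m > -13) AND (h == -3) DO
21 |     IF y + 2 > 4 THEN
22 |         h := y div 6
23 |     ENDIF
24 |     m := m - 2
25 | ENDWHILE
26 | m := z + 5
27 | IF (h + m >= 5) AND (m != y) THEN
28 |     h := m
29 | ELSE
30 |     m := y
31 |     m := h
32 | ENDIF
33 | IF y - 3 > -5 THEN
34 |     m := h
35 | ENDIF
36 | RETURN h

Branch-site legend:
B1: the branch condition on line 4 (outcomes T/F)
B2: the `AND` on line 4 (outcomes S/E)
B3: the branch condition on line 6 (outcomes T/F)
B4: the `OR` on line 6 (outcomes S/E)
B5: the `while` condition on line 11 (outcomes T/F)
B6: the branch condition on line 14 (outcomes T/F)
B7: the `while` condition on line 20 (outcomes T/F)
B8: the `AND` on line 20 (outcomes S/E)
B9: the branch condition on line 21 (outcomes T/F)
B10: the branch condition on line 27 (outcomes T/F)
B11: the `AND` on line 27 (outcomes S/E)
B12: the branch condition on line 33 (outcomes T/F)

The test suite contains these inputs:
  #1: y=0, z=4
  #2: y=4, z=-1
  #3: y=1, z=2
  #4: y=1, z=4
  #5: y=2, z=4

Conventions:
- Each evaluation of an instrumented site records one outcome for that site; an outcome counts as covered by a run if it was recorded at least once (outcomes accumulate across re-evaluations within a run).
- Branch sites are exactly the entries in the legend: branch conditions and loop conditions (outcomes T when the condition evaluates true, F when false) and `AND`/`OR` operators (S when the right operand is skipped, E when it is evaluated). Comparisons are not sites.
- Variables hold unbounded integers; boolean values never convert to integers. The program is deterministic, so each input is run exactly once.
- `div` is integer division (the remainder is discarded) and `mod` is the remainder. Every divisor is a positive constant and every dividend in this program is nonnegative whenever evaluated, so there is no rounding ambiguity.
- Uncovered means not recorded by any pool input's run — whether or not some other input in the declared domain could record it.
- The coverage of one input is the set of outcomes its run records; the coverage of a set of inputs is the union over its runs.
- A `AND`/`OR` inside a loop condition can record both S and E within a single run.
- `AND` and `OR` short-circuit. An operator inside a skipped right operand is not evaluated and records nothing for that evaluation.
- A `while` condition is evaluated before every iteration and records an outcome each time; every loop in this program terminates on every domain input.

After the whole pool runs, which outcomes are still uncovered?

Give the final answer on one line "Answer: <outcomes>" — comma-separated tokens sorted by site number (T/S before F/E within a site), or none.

input #1 (y=0, z=4): events B2->E, B1->F, B4->E, B3->T, B5->F, B6->F, B8->E, B7->F, B11->S, B10->F, B12->T; covers B1=F, B2=E, B3=T, B4=E, B5=F, B6=F, B7=F, B8=E, B10=F, B11=S, B12=T
input #2 (y=4, z=-1): events B2->E, B1->T, B5->F, B6->T, B8->E, B7->F, B11->S, B10->F, B12->T; covers B1=T, B2=E, B5=F, B6=T, B7=F, B8=E, B10=F, B11=S, B12=T
input #3 (y=1, z=2): events B2->E, B1->F, B4->E, B3->F, B5->F, B6->F, B8->E, B7->F, B11->E, B10->T, B12->T; covers B1=F, B2=E, B3=F, B4=E, B5=F, B6=F, B7=F, B8=E, B10=T, B11=E, B12=T
input #4 (y=1, z=4): events B2->E, B1->F, B4->E, B3->T, B5->F, B6->F, B8->E, B7->F, B11->E, B10->T, B12->T; covers B1=F, B2=E, B3=T, B4=E, B5=F, B6=F, B7=F, B8=E, B10=T, B11=E, B12=T
input #5 (y=2, z=4): events B2->E, B1->F, B4->S, B3->T, B5->F, B6->F, B8->E, B7->T, B9->F, B8->E, B7->T, B9->F, B8->E, B7->T, ...; covers B1=F, B2=E, B3=T, B4=S, B5=F, B6=F, B7=T, B7=F, B8=S, B8=E, B9=F, B10=T, B11=E, B12=T
union over the pool: B1=T, B1=F, B2=E, B3=T, B3=F, B4=S, B4=E, B5=F, B6=T, B6=F, B7=T, B7=F, B8=S, B8=E, B9=F, B10=T, B10=F, B11=S, B11=E, B12=T
uncovered (4 of 24): B2=S, B5=T, B9=T, B12=F

Answer: B2=S, B5=T, B9=T, B12=F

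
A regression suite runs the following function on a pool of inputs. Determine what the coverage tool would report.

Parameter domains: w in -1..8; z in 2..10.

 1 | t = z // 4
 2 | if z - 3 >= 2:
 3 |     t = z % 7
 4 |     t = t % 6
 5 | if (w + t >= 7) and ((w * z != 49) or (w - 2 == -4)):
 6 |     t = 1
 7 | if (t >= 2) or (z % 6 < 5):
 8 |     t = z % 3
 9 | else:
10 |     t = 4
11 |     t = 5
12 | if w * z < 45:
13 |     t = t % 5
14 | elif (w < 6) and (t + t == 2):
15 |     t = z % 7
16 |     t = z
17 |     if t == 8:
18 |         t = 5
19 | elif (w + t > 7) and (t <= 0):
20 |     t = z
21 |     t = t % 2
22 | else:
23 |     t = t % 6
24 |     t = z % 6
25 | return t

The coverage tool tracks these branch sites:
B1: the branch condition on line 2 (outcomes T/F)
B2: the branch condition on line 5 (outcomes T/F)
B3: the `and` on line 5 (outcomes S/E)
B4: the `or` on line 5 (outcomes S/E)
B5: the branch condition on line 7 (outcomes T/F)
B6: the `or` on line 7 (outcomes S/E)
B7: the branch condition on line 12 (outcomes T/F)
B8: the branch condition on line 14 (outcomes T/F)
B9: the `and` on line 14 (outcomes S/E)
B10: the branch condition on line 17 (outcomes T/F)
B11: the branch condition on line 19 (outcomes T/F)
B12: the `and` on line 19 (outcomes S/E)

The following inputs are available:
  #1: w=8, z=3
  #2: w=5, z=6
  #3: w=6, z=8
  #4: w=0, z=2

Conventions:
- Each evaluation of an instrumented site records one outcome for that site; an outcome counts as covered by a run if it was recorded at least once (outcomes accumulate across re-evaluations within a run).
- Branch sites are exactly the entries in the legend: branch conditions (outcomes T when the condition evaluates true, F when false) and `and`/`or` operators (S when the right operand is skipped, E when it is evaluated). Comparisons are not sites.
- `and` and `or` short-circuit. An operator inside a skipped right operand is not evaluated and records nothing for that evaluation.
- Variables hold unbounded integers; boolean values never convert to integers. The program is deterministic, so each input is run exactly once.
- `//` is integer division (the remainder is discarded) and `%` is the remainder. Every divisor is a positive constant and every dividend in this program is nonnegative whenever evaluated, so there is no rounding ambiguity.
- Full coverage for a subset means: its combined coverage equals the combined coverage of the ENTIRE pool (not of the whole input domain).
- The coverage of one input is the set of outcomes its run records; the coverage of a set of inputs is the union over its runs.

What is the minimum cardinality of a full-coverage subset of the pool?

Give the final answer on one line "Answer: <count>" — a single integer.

input #1, w=8, z=3: outcomes B1=F, B2=T, B3=E, B4=S, B5=T, B6=E, B7=T
input #2, w=5, z=6: outcomes B1=T, B2=F, B3=S, B5=T, B6=E, B7=T
input #3, w=6, z=8: outcomes B1=T, B2=T, B3=E, B4=S, B5=T, B6=E, B7=F, B8=F, B9=S, B11=F, B12=E
input #4, w=0, z=2: outcomes B1=F, B2=F, B3=S, B5=T, B6=E, B7=T
union over all inputs: B1=T, B1=F, B2=T, B2=F, B3=S, B3=E, B4=S, B5=T, B6=E, B7=T, B7=F, B8=F, B9=S, B11=F, B12=E (15 outcomes)
size 1 is not enough: best union over all size-1 subsets is 11/15
size 2: inputs {3, 4} cover all 15 outcomes, and no lexicographically smaller subset of this size does

Answer: 2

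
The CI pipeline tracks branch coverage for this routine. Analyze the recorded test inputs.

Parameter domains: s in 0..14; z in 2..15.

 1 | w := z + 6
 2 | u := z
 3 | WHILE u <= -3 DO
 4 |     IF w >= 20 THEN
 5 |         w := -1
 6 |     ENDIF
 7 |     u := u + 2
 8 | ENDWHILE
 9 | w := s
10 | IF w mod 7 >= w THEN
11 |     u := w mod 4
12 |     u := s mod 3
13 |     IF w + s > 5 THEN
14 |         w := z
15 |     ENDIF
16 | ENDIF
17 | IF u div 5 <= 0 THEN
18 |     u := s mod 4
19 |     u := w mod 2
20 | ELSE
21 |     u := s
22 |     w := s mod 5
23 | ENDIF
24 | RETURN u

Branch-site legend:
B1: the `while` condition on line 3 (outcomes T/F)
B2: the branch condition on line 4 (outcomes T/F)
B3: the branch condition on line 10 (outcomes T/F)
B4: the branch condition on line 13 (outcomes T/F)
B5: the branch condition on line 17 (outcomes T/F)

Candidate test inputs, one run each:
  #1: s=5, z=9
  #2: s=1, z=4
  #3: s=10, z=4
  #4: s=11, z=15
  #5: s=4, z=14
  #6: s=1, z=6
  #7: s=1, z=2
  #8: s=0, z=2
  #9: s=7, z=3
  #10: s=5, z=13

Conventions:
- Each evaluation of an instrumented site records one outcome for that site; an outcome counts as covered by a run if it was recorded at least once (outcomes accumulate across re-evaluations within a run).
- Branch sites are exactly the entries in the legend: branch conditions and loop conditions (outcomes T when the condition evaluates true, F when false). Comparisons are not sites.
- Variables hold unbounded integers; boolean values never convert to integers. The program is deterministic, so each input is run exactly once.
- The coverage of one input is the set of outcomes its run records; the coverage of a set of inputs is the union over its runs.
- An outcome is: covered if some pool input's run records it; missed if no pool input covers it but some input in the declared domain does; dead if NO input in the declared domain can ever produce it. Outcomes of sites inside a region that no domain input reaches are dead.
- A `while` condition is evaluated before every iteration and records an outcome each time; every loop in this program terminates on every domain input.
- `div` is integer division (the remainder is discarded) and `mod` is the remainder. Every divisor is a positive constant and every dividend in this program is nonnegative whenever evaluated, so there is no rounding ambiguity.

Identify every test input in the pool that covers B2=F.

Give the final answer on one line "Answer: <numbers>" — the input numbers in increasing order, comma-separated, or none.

input #1 (s=5, z=9): does not produce B2=F
input #2 (s=1, z=4): does not produce B2=F
input #3 (s=10, z=4): does not produce B2=F
input #4 (s=11, z=15): does not produce B2=F
input #5 (s=4, z=14): does not produce B2=F
input #6 (s=1, z=6): does not produce B2=F
input #7 (s=1, z=2): does not produce B2=F
input #8 (s=0, z=2): does not produce B2=F
input #9 (s=7, z=3): does not produce B2=F
input #10 (s=5, z=13): does not produce B2=F

Answer: none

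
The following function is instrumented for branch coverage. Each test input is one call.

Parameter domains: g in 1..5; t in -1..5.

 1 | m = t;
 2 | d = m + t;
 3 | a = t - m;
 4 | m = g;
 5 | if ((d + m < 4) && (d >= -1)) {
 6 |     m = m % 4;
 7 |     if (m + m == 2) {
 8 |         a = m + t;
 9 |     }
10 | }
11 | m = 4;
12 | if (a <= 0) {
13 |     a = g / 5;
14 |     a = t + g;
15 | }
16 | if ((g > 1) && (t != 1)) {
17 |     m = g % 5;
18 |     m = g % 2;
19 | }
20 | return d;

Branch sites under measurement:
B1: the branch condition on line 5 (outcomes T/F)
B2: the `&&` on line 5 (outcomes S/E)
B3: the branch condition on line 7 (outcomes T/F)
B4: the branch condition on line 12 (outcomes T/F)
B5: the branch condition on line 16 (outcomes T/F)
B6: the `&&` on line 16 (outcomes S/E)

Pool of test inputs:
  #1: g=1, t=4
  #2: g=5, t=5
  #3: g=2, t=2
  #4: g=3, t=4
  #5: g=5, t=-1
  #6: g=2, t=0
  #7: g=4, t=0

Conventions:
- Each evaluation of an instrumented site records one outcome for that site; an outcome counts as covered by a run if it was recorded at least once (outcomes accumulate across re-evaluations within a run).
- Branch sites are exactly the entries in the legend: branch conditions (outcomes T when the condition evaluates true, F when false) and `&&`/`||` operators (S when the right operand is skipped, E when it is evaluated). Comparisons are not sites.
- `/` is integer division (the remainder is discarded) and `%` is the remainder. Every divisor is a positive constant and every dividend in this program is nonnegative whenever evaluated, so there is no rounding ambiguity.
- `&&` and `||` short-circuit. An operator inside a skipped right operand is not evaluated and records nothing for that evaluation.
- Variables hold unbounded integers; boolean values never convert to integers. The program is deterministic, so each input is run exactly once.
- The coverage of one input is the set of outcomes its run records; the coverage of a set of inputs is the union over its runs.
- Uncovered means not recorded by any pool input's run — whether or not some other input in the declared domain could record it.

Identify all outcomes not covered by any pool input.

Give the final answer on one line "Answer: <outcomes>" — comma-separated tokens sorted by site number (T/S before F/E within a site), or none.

input #1, g=1, t=4: events B2->S, B1->F, B4->T, B6->S, B5->F; outcomes B1=F, B2=S, B4=T, B5=F, B6=S
input #2, g=5, t=5: events B2->S, B1->F, B4->T, B6->E, B5->T; outcomes B1=F, B2=S, B4=T, B5=T, B6=E
input #3, g=2, t=2: events B2->S, B1->F, B4->T, B6->E, B5->T; outcomes B1=F, B2=S, B4=T, B5=T, B6=E
input #4, g=3, t=4: events B2->S, B1->F, B4->T, B6->E, B5->T; outcomes B1=F, B2=S, B4=T, B5=T, B6=E
input #5, g=5, t=-1: events B2->E, B1->F, B4->T, B6->E, B5->T; outcomes B1=F, B2=E, B4=T, B5=T, B6=E
input #6, g=2, t=0: events B2->E, B1->T, B3->F, B4->T, B6->E, B5->T; outcomes B1=T, B2=E, B3=F, B4=T, B5=T, B6=E
input #7, g=4, t=0: events B2->S, B1->F, B4->T, B6->E, B5->T; outcomes B1=F, B2=S, B4=T, B5=T, B6=E
union over the pool: B1=T, B1=F, B2=S, B2=E, B3=F, B4=T, B5=T, B5=F, B6=S, B6=E
uncovered (2 of 12): B3=T, B4=F

Answer: B3=T, B4=F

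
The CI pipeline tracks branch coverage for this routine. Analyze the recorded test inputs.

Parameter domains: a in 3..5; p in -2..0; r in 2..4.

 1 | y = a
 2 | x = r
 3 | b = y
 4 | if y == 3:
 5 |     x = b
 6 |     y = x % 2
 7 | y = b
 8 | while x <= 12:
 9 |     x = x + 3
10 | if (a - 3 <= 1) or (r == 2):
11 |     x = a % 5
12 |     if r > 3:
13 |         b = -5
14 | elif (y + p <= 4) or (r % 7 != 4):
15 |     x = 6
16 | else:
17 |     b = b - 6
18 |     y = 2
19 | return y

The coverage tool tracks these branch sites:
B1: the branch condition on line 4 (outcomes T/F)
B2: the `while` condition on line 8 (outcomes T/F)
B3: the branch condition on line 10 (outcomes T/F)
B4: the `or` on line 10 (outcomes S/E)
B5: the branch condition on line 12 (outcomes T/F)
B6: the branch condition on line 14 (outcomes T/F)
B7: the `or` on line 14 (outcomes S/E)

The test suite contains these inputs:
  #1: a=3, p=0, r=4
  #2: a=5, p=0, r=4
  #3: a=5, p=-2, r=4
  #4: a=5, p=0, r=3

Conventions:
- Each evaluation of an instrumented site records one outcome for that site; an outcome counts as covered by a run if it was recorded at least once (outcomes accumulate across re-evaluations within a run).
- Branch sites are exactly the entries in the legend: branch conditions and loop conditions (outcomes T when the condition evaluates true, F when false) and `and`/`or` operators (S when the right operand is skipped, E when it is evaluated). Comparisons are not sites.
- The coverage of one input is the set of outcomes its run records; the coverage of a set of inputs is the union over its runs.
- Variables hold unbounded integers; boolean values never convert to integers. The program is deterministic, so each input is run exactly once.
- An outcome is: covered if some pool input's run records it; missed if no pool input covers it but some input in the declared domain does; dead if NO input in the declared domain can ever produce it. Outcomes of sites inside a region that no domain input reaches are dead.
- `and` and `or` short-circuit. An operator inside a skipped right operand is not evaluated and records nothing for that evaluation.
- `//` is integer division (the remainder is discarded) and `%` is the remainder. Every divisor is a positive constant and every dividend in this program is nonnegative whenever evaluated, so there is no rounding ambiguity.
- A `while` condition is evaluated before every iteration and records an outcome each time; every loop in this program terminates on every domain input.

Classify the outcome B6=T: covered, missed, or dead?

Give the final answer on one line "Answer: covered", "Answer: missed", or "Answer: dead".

B6=T is recorded by pool input(s) 3, 4 -> covered

Answer: covered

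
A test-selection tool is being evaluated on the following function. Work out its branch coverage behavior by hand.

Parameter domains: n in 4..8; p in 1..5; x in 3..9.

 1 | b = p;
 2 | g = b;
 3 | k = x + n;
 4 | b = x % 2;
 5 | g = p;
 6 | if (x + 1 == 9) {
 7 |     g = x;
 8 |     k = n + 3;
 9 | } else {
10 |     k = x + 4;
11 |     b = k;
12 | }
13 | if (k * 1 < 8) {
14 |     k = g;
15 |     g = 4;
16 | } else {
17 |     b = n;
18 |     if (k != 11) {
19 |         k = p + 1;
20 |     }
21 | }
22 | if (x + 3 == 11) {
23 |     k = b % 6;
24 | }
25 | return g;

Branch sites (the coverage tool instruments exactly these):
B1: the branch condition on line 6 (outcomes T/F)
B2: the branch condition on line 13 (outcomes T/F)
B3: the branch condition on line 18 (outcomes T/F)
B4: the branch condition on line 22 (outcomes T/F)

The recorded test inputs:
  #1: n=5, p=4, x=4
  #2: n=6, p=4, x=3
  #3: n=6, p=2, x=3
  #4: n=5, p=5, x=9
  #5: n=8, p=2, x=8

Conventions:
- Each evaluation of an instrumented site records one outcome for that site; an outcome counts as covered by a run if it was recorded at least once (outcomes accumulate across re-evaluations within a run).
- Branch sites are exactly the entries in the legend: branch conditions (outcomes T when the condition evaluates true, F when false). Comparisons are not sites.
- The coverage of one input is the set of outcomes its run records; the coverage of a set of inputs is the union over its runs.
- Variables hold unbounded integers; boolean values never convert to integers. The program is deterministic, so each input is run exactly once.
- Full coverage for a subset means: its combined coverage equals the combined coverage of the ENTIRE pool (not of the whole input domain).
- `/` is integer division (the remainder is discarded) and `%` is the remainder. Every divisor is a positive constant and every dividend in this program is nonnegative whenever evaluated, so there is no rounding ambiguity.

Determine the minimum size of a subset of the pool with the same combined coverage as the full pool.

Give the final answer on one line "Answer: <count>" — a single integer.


input #1 (n=5, p=4, x=4): events B1->F, B2->F, B3->T, B4->F; covers B1=F, B2=F, B3=T, B4=F
input #2 (n=6, p=4, x=3): events B1->F, B2->T, B4->F; covers B1=F, B2=T, B4=F
input #3 (n=6, p=2, x=3): events B1->F, B2->T, B4->F; covers B1=F, B2=T, B4=F
input #4 (n=5, p=5, x=9): events B1->F, B2->F, B3->T, B4->F; covers B1=F, B2=F, B3=T, B4=F
input #5 (n=8, p=2, x=8): events B1->T, B2->F, B3->F, B4->T; covers B1=T, B2=F, B3=F, B4=T
together the pool reaches 8 outcomes: B1=T, B1=F, B2=T, B2=F, B3=T, B3=F, B4=T, B4=F
every size-1 subset falls short of the 8 outcomes (best: 4/8)
every size-2 subset falls short of the 8 outcomes (best: 7/8)
size 3: inputs {1, 2, 5} cover all 8 outcomes, and no lexicographically smaller subset of this size does
Answer: 3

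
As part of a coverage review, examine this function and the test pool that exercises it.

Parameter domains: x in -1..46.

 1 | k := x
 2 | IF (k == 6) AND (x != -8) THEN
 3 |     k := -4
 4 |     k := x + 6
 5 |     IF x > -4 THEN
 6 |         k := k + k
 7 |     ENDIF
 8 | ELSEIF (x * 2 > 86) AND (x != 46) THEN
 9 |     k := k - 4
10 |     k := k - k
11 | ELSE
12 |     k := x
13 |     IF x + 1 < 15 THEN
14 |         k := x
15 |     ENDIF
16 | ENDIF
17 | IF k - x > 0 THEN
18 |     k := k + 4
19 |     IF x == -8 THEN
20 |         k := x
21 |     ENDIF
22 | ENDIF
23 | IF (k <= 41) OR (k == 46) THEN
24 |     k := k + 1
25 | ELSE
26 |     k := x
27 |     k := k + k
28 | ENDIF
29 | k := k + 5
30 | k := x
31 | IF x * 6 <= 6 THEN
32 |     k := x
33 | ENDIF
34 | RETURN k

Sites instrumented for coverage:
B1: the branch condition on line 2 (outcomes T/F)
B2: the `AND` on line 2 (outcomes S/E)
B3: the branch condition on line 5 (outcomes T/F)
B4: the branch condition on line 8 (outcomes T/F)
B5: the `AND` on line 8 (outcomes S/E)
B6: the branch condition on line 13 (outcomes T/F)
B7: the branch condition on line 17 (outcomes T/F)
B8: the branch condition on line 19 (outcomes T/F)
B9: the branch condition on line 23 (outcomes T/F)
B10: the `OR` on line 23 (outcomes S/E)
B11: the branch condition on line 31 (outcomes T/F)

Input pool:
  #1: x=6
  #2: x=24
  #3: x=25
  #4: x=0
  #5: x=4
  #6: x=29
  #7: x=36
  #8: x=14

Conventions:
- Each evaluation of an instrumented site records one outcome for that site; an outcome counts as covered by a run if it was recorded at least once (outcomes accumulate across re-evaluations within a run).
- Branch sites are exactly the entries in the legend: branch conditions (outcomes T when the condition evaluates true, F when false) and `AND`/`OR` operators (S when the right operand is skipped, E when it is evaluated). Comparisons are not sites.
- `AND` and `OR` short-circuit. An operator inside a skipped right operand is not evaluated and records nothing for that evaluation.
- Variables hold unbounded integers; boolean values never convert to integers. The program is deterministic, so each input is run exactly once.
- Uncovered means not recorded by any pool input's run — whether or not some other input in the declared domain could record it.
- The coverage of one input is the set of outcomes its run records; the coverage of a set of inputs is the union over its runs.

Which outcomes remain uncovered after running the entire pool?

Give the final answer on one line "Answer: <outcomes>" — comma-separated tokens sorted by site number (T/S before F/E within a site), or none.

#1 (x=6) -> B2->E, B1->T, B3->T, B7->T, B8->F, B10->S, B9->T, B11->F; covered: B1=T, B2=E, B3=T, B7=T, B8=F, B9=T, B10=S, B11=F
#2 (x=24) -> B2->S, B1->F, B5->S, B4->F, B6->F, B7->F, B10->S, B9->T, B11->F; covered: B1=F, B2=S, B4=F, B5=S, B6=F, B7=F, B9=T, B10=S, B11=F
#3 (x=25) -> B2->S, B1->F, B5->S, B4->F, B6->F, B7->F, B10->S, B9->T, B11->F; covered: B1=F, B2=S, B4=F, B5=S, B6=F, B7=F, B9=T, B10=S, B11=F
#4 (x=0) -> B2->S, B1->F, B5->S, B4->F, B6->T, B7->F, B10->S, B9->T, B11->T; covered: B1=F, B2=S, B4=F, B5=S, B6=T, B7=F, B9=T, B10=S, B11=T
#5 (x=4) -> B2->S, B1->F, B5->S, B4->F, B6->T, B7->F, B10->S, B9->T, B11->F; covered: B1=F, B2=S, B4=F, B5=S, B6=T, B7=F, B9=T, B10=S, B11=F
#6 (x=29) -> B2->S, B1->F, B5->S, B4->F, B6->F, B7->F, B10->S, B9->T, B11->F; covered: B1=F, B2=S, B4=F, B5=S, B6=F, B7=F, B9=T, B10=S, B11=F
#7 (x=36) -> B2->S, B1->F, B5->S, B4->F, B6->F, B7->F, B10->S, B9->T, B11->F; covered: B1=F, B2=S, B4=F, B5=S, B6=F, B7=F, B9=T, B10=S, B11=F
#8 (x=14) -> B2->S, B1->F, B5->S, B4->F, B6->F, B7->F, B10->S, B9->T, B11->F; covered: B1=F, B2=S, B4=F, B5=S, B6=F, B7=F, B9=T, B10=S, B11=F
union over the pool: B1=T, B1=F, B2=S, B2=E, B3=T, B4=F, B5=S, B6=T, B6=F, B7=T, B7=F, B8=F, B9=T, B10=S, B11=T, B11=F
uncovered (6 of 22): B3=F, B4=T, B5=E, B8=T, B9=F, B10=E

Answer: B3=F, B4=T, B5=E, B8=T, B9=F, B10=E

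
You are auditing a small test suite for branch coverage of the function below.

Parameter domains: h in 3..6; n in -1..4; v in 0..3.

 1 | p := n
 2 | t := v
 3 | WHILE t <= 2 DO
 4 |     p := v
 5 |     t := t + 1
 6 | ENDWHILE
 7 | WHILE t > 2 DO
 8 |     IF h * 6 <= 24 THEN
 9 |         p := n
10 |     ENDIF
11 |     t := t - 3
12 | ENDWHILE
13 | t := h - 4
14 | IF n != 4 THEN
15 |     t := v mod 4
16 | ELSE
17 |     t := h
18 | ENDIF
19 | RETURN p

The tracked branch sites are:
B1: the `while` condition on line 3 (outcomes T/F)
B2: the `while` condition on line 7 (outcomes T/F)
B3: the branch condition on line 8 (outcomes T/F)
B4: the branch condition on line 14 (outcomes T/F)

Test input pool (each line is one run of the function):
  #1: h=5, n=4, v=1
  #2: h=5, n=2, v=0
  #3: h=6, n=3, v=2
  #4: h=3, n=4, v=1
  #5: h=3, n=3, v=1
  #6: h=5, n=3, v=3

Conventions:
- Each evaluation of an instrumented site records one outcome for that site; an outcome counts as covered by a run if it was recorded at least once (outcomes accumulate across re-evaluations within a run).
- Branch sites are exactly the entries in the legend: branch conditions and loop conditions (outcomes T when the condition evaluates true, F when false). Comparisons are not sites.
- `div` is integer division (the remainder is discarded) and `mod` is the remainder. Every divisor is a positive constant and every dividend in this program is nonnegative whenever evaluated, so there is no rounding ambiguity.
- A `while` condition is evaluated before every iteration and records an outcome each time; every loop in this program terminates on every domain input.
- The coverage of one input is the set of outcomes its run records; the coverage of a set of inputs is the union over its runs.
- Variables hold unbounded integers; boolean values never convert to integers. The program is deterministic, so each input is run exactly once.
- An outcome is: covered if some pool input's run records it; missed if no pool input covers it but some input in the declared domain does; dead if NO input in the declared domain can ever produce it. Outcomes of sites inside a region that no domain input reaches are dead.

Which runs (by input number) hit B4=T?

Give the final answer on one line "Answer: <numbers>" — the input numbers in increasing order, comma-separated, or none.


input #1 (h=5, n=4, v=1): never hits B4=T
input #2 (h=5, n=2, v=0): hits B4=T
input #3 (h=6, n=3, v=2): hits B4=T
input #4 (h=3, n=4, v=1): never hits B4=T
input #5 (h=3, n=3, v=1): hits B4=T
input #6 (h=5, n=3, v=3): hits B4=T
Answer: 2, 3, 5, 6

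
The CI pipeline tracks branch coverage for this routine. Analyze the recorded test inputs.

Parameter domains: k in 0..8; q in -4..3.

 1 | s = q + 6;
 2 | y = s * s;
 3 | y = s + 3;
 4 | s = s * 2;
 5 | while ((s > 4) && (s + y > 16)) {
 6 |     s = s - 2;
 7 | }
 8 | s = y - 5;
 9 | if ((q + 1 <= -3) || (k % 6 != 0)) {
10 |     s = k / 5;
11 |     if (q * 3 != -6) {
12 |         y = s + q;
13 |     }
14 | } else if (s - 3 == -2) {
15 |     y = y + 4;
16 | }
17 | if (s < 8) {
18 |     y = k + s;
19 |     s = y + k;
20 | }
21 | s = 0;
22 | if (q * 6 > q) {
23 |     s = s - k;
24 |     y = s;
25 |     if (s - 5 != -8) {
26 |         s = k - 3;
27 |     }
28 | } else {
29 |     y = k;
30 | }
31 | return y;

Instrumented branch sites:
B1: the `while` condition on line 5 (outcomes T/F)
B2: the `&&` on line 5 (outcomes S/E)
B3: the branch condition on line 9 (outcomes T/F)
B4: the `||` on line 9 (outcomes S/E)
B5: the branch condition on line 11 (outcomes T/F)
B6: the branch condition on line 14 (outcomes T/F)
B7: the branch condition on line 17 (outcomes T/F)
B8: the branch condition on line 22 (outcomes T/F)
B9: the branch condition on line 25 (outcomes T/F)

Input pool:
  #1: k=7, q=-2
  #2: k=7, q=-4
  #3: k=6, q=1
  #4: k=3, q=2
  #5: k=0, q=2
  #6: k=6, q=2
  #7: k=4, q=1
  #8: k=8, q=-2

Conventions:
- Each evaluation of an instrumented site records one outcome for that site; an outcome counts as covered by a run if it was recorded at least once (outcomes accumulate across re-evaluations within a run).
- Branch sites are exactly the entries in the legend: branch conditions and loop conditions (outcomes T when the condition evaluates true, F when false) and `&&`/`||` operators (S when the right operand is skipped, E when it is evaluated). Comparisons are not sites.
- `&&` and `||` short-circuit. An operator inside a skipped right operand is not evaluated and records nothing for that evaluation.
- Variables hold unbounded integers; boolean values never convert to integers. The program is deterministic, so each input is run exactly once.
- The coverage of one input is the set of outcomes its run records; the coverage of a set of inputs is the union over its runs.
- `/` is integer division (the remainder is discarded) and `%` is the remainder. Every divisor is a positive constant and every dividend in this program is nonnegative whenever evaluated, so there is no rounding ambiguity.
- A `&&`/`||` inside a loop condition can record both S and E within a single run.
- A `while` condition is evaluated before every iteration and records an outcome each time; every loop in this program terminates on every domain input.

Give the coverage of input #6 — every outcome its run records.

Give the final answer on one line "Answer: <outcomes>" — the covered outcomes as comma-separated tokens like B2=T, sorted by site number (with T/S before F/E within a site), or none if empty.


Event log for input #6 (k=6, q=2):
  B2->E, B1->T, B2->E, B1->T, B2->E, B1->T, B2->E, B1->T, B2->E, B1->T
  B2->E, B1->T, B2->S, B1->F, B4->E, B3->F, B6->F, B7->T, B8->T, B9->T
distinct outcomes covered: B1=T, B1=F, B2=S, B2=E, B3=F, B4=E, B6=F, B7=T, B8=T, B9=T
Answer: B1=T, B1=F, B2=S, B2=E, B3=F, B4=E, B6=F, B7=T, B8=T, B9=T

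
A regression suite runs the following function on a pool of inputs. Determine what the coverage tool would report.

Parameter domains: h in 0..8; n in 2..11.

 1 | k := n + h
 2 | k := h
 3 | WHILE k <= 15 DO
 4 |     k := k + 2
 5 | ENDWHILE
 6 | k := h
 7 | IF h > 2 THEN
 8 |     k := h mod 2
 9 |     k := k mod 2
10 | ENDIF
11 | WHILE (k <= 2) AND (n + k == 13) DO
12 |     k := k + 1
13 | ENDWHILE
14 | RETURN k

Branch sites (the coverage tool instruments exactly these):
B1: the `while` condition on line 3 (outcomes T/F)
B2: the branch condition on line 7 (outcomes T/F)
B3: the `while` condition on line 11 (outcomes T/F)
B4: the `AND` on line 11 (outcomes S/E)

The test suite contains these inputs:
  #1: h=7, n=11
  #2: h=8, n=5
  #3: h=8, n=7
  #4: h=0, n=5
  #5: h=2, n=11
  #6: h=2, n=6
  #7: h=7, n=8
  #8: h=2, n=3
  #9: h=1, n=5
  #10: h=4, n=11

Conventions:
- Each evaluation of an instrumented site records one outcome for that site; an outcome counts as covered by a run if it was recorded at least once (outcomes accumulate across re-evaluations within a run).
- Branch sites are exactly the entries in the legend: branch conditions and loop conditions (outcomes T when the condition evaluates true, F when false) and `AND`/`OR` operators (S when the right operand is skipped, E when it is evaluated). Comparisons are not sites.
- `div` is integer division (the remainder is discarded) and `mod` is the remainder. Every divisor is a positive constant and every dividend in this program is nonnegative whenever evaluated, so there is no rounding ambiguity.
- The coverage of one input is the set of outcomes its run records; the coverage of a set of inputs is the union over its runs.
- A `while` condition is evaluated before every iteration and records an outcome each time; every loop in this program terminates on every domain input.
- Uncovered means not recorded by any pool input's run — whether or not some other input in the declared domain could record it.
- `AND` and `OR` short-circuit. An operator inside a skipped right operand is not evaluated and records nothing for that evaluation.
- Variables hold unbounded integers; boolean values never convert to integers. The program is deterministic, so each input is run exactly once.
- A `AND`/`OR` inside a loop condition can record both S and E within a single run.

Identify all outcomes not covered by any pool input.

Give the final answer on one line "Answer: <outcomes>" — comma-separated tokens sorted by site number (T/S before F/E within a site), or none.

test 1 (h=7, n=11) fires B1->T, B1->T, B1->T, B1->T, B1->T, B1->F, B2->T, B4->E, B3->F; hits B1=T, B1=F, B2=T, B3=F, B4=E
test 2 (h=8, n=5) fires B1->T, B1->T, B1->T, B1->T, B1->F, B2->T, B4->E, B3->F; hits B1=T, B1=F, B2=T, B3=F, B4=E
test 3 (h=8, n=7) fires B1->T, B1->T, B1->T, B1->T, B1->F, B2->T, B4->E, B3->F; hits B1=T, B1=F, B2=T, B3=F, B4=E
test 4 (h=0, n=5) fires B1->T, B1->T, B1->T, B1->T, B1->T, B1->T, B1->T, B1->T, B1->F, B2->F, B4->E, B3->F; hits B1=T, B1=F, B2=F, B3=F, B4=E
test 5 (h=2, n=11) fires B1->T, B1->T, B1->T, B1->T, B1->T, B1->T, B1->T, B1->F, B2->F, B4->E, B3->T, B4->S, B3->F; hits B1=T, B1=F, B2=F, B3=T, B3=F, B4=S, B4=E
test 6 (h=2, n=6) fires B1->T, B1->T, B1->T, B1->T, B1->T, B1->T, B1->T, B1->F, B2->F, B4->E, B3->F; hits B1=T, B1=F, B2=F, B3=F, B4=E
test 7 (h=7, n=8) fires B1->T, B1->T, B1->T, B1->T, B1->T, B1->F, B2->T, B4->E, B3->F; hits B1=T, B1=F, B2=T, B3=F, B4=E
test 8 (h=2, n=3) fires B1->T, B1->T, B1->T, B1->T, B1->T, B1->T, B1->T, B1->F, B2->F, B4->E, B3->F; hits B1=T, B1=F, B2=F, B3=F, B4=E
test 9 (h=1, n=5) fires B1->T, B1->T, B1->T, B1->T, B1->T, B1->T, B1->T, B1->T, B1->F, B2->F, B4->E, B3->F; hits B1=T, B1=F, B2=F, B3=F, B4=E
test 10 (h=4, n=11) fires B1->T, B1->T, B1->T, B1->T, B1->T, B1->T, B1->F, B2->T, B4->E, B3->F; hits B1=T, B1=F, B2=T, B3=F, B4=E
union over the pool: B1=T, B1=F, B2=T, B2=F, B3=T, B3=F, B4=S, B4=E
uncovered (0 of 8): none

Answer: none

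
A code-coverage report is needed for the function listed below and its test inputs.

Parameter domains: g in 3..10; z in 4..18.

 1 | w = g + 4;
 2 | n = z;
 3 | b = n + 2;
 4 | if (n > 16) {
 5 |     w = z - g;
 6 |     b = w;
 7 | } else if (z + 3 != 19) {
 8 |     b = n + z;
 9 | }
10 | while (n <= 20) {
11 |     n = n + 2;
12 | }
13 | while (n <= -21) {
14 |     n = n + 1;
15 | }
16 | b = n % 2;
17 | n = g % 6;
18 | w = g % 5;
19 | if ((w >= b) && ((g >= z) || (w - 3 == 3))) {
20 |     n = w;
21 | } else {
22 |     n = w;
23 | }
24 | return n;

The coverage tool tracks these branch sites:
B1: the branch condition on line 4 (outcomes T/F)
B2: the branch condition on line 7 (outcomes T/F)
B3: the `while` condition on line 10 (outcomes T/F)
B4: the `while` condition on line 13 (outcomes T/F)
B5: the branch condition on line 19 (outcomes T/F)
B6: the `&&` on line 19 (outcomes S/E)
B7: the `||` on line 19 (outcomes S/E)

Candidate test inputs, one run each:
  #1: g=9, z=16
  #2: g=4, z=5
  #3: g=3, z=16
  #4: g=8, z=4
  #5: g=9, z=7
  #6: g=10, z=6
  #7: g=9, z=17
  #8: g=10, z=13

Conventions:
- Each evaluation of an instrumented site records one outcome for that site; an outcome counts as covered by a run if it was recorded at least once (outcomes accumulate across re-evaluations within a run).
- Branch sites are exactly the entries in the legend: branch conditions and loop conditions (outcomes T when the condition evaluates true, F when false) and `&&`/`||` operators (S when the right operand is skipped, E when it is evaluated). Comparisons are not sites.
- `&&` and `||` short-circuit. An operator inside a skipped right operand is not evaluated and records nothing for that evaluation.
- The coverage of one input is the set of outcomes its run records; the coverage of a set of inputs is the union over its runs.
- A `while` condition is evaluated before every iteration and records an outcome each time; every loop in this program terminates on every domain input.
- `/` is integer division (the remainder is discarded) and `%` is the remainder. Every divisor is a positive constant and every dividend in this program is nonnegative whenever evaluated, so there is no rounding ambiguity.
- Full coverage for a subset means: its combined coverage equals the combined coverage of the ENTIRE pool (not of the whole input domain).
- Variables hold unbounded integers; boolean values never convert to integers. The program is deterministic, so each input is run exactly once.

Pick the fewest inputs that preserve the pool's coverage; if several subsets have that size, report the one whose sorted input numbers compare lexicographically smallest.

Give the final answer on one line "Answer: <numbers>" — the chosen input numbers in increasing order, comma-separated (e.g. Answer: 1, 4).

#1 (g=9, z=16) -> covered: B1=F, B2=F, B3=T, B3=F, B4=F, B5=F, B6=E, B7=E
#2 (g=4, z=5) -> covered: B1=F, B2=T, B3=T, B3=F, B4=F, B5=F, B6=E, B7=E
#3 (g=3, z=16) -> covered: B1=F, B2=F, B3=T, B3=F, B4=F, B5=F, B6=E, B7=E
#4 (g=8, z=4) -> covered: B1=F, B2=T, B3=T, B3=F, B4=F, B5=T, B6=E, B7=S
#5 (g=9, z=7) -> covered: B1=F, B2=T, B3=T, B3=F, B4=F, B5=T, B6=E, B7=S
#6 (g=10, z=6) -> covered: B1=F, B2=T, B3=T, B3=F, B4=F, B5=T, B6=E, B7=S
#7 (g=9, z=17) -> covered: B1=T, B3=T, B3=F, B4=F, B5=F, B6=E, B7=E
#8 (g=10, z=13) -> covered: B1=F, B2=T, B3=T, B3=F, B4=F, B5=F, B6=S
the full pool covers 13 outcomes: B1=T, B1=F, B2=T, B2=F, B3=T, B3=F, B4=F, B5=T, B5=F, B6=S, B6=E, B7=S, B7=E
checked all size-1 subsets: none covers 13 outcomes (max 8/13)
checked all size-2 subsets: none covers 13 outcomes (max 11/13)
checked all size-3 subsets: none covers 13 outcomes (max 12/13)
at size 4, {1, 4, 7, 8} reaches all 13 outcomes; every lexicographically earlier size-4 subset fails

Answer: 1, 4, 7, 8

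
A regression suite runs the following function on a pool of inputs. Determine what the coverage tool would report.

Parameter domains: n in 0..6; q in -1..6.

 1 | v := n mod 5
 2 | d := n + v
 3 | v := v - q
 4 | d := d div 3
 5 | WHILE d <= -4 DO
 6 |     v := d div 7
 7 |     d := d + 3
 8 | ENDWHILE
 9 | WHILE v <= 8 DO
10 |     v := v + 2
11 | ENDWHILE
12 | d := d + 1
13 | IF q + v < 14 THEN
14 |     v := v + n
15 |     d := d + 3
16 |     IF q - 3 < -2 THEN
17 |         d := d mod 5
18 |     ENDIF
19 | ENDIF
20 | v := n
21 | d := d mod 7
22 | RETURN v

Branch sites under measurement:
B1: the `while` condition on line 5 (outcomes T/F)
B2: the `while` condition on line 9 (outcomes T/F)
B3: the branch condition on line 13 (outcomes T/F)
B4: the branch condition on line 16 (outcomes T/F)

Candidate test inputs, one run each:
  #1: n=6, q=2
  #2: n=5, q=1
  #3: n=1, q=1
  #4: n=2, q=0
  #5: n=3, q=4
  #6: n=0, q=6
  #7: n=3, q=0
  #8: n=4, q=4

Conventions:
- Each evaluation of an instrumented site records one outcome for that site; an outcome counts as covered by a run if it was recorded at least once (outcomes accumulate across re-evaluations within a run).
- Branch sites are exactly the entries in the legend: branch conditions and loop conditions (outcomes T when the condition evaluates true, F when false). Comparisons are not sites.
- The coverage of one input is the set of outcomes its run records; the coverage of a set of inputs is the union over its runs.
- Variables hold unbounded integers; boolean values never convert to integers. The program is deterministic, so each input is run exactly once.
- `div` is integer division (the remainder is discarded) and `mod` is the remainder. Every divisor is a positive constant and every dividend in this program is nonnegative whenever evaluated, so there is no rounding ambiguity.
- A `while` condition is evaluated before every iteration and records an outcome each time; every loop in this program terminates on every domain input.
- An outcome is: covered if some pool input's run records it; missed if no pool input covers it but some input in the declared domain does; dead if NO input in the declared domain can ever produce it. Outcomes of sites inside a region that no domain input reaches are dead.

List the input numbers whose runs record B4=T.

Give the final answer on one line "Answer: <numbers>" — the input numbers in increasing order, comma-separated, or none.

input #1 (n=6, q=2): never hits B4=T
input #2 (n=5, q=1): never hits B4=T
input #3 (n=1, q=1): never hits B4=T
input #4 (n=2, q=0): hits B4=T
input #5 (n=3, q=4): never hits B4=T
input #6 (n=0, q=6): never hits B4=T
input #7 (n=3, q=0): hits B4=T
input #8 (n=4, q=4): never hits B4=T

Answer: 4, 7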